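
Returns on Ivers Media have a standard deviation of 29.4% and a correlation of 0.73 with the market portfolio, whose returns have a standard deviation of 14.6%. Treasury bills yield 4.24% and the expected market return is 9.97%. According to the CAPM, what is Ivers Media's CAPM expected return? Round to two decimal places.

β = ρ × σ_i / σ_m = 0.73 × 29.4% / 14.6% = 1.4700
MRP = 9.97% − 4.24% = 5.73%
E(R) = 4.24% + 1.4700 × 5.73% = 12.66%

12.66%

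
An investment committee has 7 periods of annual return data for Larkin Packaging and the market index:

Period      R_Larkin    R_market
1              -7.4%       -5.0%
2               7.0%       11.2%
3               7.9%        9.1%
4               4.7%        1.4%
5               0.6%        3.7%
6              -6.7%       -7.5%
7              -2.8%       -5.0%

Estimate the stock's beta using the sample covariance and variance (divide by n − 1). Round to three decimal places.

Mean R_i = (-7.4 + 7.0 + 7.9 + 4.7 + 0.6 − 6.7 − 2.8) / 7 = 0.4714%
Mean R_m = (-5.0 + 11.2 + 9.1 + 1.4 + 3.7 − 7.5 − 5.0) / 7 = 1.1286%
Σ(R_i − R̄_i)(R_m − R̄_m) = 256.6157  ⇒  Cov = 256.6157 / 6 = 42.7693
Σ(R_m − R̄_m)² = 321.2343  ⇒  Var(R_m) = 321.2343 / 6 = 53.5391
β = Cov / Var(R_m) = 42.7693 / 53.5391 = 0.7988

0.799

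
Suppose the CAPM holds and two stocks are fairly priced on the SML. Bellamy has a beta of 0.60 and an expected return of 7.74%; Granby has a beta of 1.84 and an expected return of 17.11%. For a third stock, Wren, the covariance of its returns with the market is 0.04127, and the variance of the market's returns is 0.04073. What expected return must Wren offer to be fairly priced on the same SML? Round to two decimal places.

MRP = (17.11% − 7.74%) / (1.84 − 0.60) = 7.5565%
R_f = 7.74% − 0.60 × 7.5565% = 3.2061%
β_Wren = Cov / Var(R_m) = 0.04127 / 0.04073 = 1.0133
E(R_Wren) = R_f + β × MRP = 3.2061% + 1.0133 × 7.5565% = 10.86%

10.86%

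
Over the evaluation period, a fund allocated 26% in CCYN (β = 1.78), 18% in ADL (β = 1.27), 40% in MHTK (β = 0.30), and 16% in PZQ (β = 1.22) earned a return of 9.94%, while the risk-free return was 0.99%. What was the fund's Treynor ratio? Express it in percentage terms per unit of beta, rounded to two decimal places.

β_P = 0.26×1.78 + 0.18×1.27 + 0.40×0.30 + 0.16×1.22 = 1.0066
Treynor = (R_P − R_f) / β_P = (9.94% − 0.99%) / 1.0066 = 8.95% / 1.0066 = 8.89%

8.89%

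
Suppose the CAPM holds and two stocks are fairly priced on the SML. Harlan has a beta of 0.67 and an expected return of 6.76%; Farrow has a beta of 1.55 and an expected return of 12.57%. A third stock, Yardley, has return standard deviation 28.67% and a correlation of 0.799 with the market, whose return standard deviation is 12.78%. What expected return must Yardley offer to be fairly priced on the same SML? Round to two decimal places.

14.17%

MRP = (12.57% − 6.76%) / (1.55 − 0.67) = 6.6023%
R_f = 6.76% − 0.67 × 6.6023% = 2.3365%
β_Yardley = ρ·σ_i/σ_m = 0.799 × 28.67 / 12.78 = 1.7924
E(R_Yardley) = R_f + β × MRP = 2.3365% + 1.7924 × 6.6023% = 14.17%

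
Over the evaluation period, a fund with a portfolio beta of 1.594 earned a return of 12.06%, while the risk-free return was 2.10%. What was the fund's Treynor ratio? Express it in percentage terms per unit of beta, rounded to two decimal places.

Treynor = (R_P − R_f) / β_P = (12.06% − 2.10%) / 1.5940 = 9.96% / 1.5940 = 6.25%

6.25%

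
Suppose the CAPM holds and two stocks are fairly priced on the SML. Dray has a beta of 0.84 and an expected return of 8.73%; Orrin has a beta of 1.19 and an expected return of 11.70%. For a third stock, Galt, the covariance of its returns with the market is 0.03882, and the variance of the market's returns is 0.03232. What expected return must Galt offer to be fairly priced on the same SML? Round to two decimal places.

11.79%

MRP = (11.70% − 8.73%) / (1.19 − 0.84) = 8.4857%
R_f = 8.73% − 0.84 × 8.4857% = 1.6020%
β_Galt = Cov / Var(R_m) = 0.03882 / 0.03232 = 1.2011
E(R_Galt) = R_f + β × MRP = 1.6020% + 1.2011 × 8.4857% = 11.79%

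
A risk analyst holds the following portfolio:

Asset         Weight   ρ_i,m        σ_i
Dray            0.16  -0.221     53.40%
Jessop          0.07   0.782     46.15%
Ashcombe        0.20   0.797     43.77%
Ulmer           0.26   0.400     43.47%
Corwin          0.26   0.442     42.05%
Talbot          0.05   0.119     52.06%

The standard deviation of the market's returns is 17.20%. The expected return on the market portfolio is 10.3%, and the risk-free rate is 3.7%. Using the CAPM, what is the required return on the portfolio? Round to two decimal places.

10.33%

β_Dray = -0.221 × 53.40% / 17.20% = -0.6861
β_Jessop = 0.782 × 46.15% / 17.20% = 2.0982
β_Ashcombe = 0.797 × 43.77% / 17.20% = 2.0282
β_Ulmer = 0.400 × 43.47% / 17.20% = 1.0109
β_Corwin = 0.442 × 42.05% / 17.20% = 1.0806
β_Talbot = 0.119 × 52.06% / 17.20% = 0.3602
β_P = Σ w_i β_i = 0.16×-0.6861 + 0.07×2.0982 + 0.20×2.0282 + 0.26×1.0109 + 0.26×1.0806 + 0.05×0.3602 = 1.0045
MRP = 10.3% − 3.7% = 6.60%
E(R_P) = R_f + β_P × MRP = 3.7% + 1.0045 × 6.6% = 10.33%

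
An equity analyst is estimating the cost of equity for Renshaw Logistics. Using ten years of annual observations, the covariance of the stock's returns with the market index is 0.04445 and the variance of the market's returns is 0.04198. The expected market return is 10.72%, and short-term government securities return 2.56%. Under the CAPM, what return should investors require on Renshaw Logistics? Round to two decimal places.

11.20%

β = Cov(R_i, R_m) / Var(R_m) = 0.04445 / 0.04198 = 1.0588
MRP = 10.72% − 2.56% = 8.16%
E(R) = R_f + β × MRP = 2.56% + 1.0588 × 8.16% = 11.20%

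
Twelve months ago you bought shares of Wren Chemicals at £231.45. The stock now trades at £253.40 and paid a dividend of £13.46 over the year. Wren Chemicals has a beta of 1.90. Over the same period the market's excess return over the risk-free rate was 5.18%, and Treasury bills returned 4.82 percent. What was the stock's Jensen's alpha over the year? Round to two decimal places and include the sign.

Realised HPR = (P1 + D1 − P0) / P0 = (253.40 + 13.46 − 231.45) / 231.45 = 35.41 / 231.45 = 15.2992%
CAPM required = R_f + β·MRP = 4.82% + 1.90 × 5.18% = 14.6620%
α = realised − required = 15.2992% − 14.6620% = +0.64%

+0.64%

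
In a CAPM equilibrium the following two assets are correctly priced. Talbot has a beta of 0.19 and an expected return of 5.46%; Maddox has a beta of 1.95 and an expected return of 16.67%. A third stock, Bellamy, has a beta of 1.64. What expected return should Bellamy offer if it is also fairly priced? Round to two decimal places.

14.70%

MRP (SML slope) = (16.67% − 5.46%) / (1.95 − 0.19) = 11.21% / 1.76 = 6.3693%
R_f (intercept) = 5.46% − 0.19 × 6.3693% = 4.2498%
E(R_Bellamy) = R_f + β × MRP = 4.2498% + 1.64 × 6.3693% = 14.70%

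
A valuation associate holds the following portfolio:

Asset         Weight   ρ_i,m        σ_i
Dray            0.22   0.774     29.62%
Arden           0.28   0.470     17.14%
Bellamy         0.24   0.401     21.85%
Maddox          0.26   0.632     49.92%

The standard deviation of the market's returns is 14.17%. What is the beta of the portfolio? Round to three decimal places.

1.242

β_Dray = 0.774 × 29.62% / 14.17% = 1.6179
β_Arden = 0.470 × 17.14% / 14.17% = 0.5685
β_Bellamy = 0.401 × 21.85% / 14.17% = 0.6183
β_Maddox = 0.632 × 49.92% / 14.17% = 2.2265
β_P = Σ w_i β_i = 0.22×1.6179 + 0.28×0.5685 + 0.24×0.6183 + 0.26×2.2265 = 1.2424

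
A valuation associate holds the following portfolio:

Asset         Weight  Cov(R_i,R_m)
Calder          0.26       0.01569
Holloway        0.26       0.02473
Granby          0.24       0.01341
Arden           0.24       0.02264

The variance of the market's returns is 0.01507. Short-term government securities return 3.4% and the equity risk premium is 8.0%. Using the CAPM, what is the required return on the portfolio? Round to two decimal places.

β_Calder = 0.01569 / 0.01507 = 1.0411
β_Holloway = 0.02473 / 0.01507 = 1.6410
β_Granby = 0.01341 / 0.01507 = 0.8898
β_Arden = 0.02264 / 0.01507 = 1.5023
β_P = Σ w_i β_i = 0.26×1.0411 + 0.26×1.6410 + 0.24×0.8898 + 0.24×1.5023 = 1.2715
E(R_P) = R_f + β_P × MRP = 3.4% + 1.2715 × 8.0% = 13.57%

13.57%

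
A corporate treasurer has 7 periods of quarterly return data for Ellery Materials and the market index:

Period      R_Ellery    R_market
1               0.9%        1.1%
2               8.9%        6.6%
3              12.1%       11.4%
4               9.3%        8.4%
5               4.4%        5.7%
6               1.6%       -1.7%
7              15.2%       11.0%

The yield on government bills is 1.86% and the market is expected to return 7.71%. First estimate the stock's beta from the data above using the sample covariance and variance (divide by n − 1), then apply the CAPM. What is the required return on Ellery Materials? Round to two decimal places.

Mean R_i = (0.9 + 8.9 + 12.1 + 9.3 + 4.4 + 1.6 + 15.2) / 7 = 7.4857%
Mean R_m = (1.1 + 6.6 + 11.4 + 8.4 + 5.7 − 1.7 + 11.0) / 7 = 6.0714%
Σ(R_i − R̄_i)(R_m − R̄_m) = 147.2071  ⇒  Cov = 147.2071 / 6 = 24.5345
Σ(R_m − R̄_m)² = 143.6343  ⇒  Var(R_m) = 143.6343 / 6 = 23.9391
β = Cov / Var(R_m) = 24.5345 / 23.9391 = 1.0249
MRP = 7.71% − 1.86% = 5.85%
E(R) = R_f + β × MRP = 1.86% + 1.0249 × 5.85% = 7.86%

7.86%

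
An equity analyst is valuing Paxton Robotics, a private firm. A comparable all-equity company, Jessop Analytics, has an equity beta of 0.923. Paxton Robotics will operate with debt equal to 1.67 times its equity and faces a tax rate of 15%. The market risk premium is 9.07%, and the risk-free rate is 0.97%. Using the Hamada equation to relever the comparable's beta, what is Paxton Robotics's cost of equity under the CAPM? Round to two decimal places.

21.23%

β_L = β_U × [1 + (1 − t)(D/E)] = 0.923 × [1 + (1 − 0.15) × 1.67]
    = 0.923 × [1 + 0.85 × 1.67] = 0.923 × 2.4195 = 2.2332
E(R) = R_f + β_L × MRP = 0.97% + 2.2332 × 9.07% = 21.23%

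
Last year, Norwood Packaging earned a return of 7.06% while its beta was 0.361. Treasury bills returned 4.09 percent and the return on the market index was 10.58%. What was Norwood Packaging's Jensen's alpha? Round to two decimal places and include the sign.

+0.63%

Market excess return = 10.58% − 4.09% = 6.49%
CAPM benchmark = R_f + β(R_m − R_f) = 4.09% + 0.361 × 6.49% = 6.43289%
α = actual − benchmark = 7.06% − 6.43289% = +0.63%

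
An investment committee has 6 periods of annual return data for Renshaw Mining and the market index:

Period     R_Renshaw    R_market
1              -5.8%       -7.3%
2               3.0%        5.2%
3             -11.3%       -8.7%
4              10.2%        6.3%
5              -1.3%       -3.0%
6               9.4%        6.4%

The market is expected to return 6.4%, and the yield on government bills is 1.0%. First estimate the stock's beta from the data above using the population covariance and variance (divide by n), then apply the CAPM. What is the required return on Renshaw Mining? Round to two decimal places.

Mean R_i = (-5.8 + 3.0 − 11.3 + 10.2 − 1.3 + 9.4) / 6 = 0.7000%
Mean R_m = (-7.3 + 5.2 − 8.7 + 6.3 − 3.0 + 6.4) / 6 = -0.1833%
Σ(R_i − R̄_i)(R_m − R̄_m) = 285.3400  ⇒  Cov = 285.3400 / 6 = 47.5567
Σ(R_m − R̄_m)² = 245.4683  ⇒  Var(R_m) = 245.4683 / 6 = 40.9114
β = Cov / Var(R_m) = 47.5567 / 40.9114 = 1.1624
MRP = 6.4% − 1.0% = 5.40%
E(R) = R_f + β × MRP = 1.0% + 1.1624 × 5.4% = 7.28%

7.28%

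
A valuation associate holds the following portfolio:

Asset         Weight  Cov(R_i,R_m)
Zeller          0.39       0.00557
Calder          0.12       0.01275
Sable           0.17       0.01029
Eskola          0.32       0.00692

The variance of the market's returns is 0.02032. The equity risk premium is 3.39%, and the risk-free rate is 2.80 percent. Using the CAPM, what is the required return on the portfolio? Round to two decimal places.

β_Zeller = 0.00557 / 0.02032 = 0.2741
β_Calder = 0.01275 / 0.02032 = 0.6275
β_Sable = 0.01029 / 0.02032 = 0.5064
β_Eskola = 0.00692 / 0.02032 = 0.3406
β_P = Σ w_i β_i = 0.39×0.2741 + 0.12×0.6275 + 0.17×0.5064 + 0.32×0.3406 = 0.3773
E(R_P) = R_f + β_P × MRP = 2.80% + 0.3773 × 3.39% = 4.08%

4.08%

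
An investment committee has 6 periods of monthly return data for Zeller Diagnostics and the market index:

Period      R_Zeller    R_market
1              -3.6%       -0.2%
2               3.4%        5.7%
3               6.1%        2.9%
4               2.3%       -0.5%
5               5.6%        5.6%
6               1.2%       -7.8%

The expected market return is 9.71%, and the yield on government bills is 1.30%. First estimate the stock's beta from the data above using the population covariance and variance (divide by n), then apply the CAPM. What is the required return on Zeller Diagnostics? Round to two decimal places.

4.22%

Mean R_i = (-3.6 + 3.4 + 6.1 + 2.3 + 5.6 + 1.2) / 6 = 2.5000%
Mean R_m = (-0.2 + 5.7 + 2.9 − 0.5 + 5.6 − 7.8) / 6 = 0.9500%
Σ(R_i − R̄_i)(R_m − R̄_m) = 44.3900  ⇒  Cov = 44.3900 / 6 = 7.3983
Σ(R_m − R̄_m)² = 127.9750  ⇒  Var(R_m) = 127.9750 / 6 = 21.3292
β = Cov / Var(R_m) = 7.3983 / 21.3292 = 0.3469
MRP = 9.71% − 1.30% = 8.41%
E(R) = R_f + β × MRP = 1.30% + 0.3469 × 8.41% = 4.22%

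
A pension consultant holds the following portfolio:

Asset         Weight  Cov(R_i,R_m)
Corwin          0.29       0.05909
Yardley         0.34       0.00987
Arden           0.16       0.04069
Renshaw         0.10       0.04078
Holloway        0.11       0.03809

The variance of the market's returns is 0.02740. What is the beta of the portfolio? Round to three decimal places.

1.287

β_Corwin = 0.05909 / 0.02740 = 2.1566
β_Yardley = 0.00987 / 0.02740 = 0.3602
β_Arden = 0.04069 / 0.02740 = 1.4850
β_Renshaw = 0.04078 / 0.02740 = 1.4883
β_Holloway = 0.03809 / 0.02740 = 1.3901
β_P = Σ w_i β_i = 0.29×2.1566 + 0.34×0.3602 + 0.16×1.4850 + 0.10×1.4883 + 0.11×1.3901 = 1.2872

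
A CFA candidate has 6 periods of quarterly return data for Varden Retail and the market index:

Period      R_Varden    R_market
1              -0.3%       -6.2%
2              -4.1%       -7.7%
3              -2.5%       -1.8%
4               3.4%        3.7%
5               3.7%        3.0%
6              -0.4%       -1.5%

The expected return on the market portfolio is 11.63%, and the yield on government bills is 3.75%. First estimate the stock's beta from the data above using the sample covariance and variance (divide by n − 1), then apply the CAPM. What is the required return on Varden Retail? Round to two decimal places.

8.28%

Mean R_i = (-0.3 − 4.1 − 2.5 + 3.4 + 3.7 − 0.4) / 6 = -0.0333%
Mean R_m = (-6.2 − 7.7 − 1.8 + 3.7 + 3.0 − 1.5) / 6 = -1.7500%
Σ(R_i − R̄_i)(R_m − R̄_m) = 61.8600  ⇒  Cov = 61.8600 / 5 = 12.3720
Σ(R_m − R̄_m)² = 107.5350  ⇒  Var(R_m) = 107.5350 / 5 = 21.5070
β = Cov / Var(R_m) = 12.3720 / 21.5070 = 0.5753
MRP = 11.63% − 3.75% = 7.88%
E(R) = R_f + β × MRP = 3.75% + 0.5753 × 7.88% = 8.28%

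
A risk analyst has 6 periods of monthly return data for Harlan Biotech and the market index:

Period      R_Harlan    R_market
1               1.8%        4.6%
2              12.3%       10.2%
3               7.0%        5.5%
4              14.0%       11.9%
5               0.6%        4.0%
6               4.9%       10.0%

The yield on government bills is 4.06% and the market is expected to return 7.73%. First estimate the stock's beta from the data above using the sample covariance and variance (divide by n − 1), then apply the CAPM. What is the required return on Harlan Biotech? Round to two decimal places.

9.03%

Mean R_i = (1.8 + 12.3 + 7.0 + 14.0 + 0.6 + 4.9) / 6 = 6.7667%
Mean R_m = (4.6 + 10.2 + 5.5 + 11.9 + 4.0 + 10.0) / 6 = 7.7000%
Σ(R_i − R̄_i)(R_m − R̄_m) = 77.6200  ⇒  Cov = 77.6200 / 5 = 15.5240
Σ(R_m − R̄_m)² = 57.3200  ⇒  Var(R_m) = 57.3200 / 5 = 11.4640
β = Cov / Var(R_m) = 15.5240 / 11.4640 = 1.3542
MRP = 7.73% − 4.06% = 3.67%
E(R) = R_f + β × MRP = 4.06% + 1.3542 × 3.67% = 9.03%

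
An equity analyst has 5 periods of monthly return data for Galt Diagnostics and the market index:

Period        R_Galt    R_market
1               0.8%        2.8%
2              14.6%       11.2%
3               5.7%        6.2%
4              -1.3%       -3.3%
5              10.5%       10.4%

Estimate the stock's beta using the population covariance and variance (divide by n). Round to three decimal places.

1.053

Mean R_i = (0.8 + 14.6 + 5.7 − 1.3 + 10.5) / 5 = 6.0600%
Mean R_m = (2.8 + 11.2 + 6.2 − 3.3 + 10.4) / 5 = 5.4600%
Σ(R_i − R̄_i)(R_m − R̄_m) = 149.1520  ⇒  Cov = 149.1520 / 5 = 29.8304
Σ(R_m − R̄_m)² = 141.7120  ⇒  Var(R_m) = 141.7120 / 5 = 28.3424
β = Cov / Var(R_m) = 29.8304 / 28.3424 = 1.0525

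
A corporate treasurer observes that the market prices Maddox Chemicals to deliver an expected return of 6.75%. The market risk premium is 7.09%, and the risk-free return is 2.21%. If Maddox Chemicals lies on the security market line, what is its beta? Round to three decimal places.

0.640

β = (E(R) − R_f) / MRP = (6.75% − 2.21%) / 7.09% = 4.54% / 7.09% = 0.640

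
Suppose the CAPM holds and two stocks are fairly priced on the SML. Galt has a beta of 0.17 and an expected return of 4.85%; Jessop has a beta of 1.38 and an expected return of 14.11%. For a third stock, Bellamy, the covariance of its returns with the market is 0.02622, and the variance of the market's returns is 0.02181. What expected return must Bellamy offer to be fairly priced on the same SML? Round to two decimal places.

MRP = (14.11% − 4.85%) / (1.38 − 0.17) = 7.6529%
R_f = 4.85% − 0.17 × 7.6529% = 3.5490%
β_Bellamy = Cov / Var(R_m) = 0.02622 / 0.02181 = 1.2022
E(R_Bellamy) = R_f + β × MRP = 3.5490% + 1.2022 × 7.6529% = 12.75%

12.75%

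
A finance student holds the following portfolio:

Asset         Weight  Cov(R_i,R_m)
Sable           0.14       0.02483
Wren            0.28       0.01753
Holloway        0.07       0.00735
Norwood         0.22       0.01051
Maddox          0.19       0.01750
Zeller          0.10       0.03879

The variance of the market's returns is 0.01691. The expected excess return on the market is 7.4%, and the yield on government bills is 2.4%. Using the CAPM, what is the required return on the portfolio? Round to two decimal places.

10.46%

β_Sable = 0.02483 / 0.01691 = 1.4684
β_Wren = 0.01753 / 0.01691 = 1.0367
β_Holloway = 0.00735 / 0.01691 = 0.4347
β_Norwood = 0.01051 / 0.01691 = 0.6215
β_Maddox = 0.01750 / 0.01691 = 1.0349
β_Zeller = 0.03879 / 0.01691 = 2.2939
β_P = Σ w_i β_i = 0.14×1.4684 + 0.28×1.0367 + 0.07×0.4347 + 0.22×0.6215 + 0.19×1.0349 + 0.10×2.2939 = 1.0890
E(R_P) = R_f + β_P × MRP = 2.4% + 1.0890 × 7.4% = 10.46%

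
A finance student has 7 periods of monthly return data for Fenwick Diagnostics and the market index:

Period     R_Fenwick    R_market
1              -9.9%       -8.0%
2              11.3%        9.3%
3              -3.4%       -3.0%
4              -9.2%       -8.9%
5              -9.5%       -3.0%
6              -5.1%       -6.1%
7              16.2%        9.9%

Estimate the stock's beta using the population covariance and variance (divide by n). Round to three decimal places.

1.308

Mean R_i = (-9.9 + 11.3 − 3.4 − 9.2 − 9.5 − 5.1 + 16.2) / 7 = -1.3714%
Mean R_m = (-8.0 + 9.3 − 3.0 − 8.9 − 3.0 − 6.1 + 9.9) / 7 = -1.4000%
Σ(R_i − R̄_i)(R_m − R̄_m) = 482.9200  ⇒  Cov = 482.9200 / 7 = 68.9886
Σ(R_m − R̄_m)² = 369.2000  ⇒  Var(R_m) = 369.2000 / 7 = 52.7429
β = Cov / Var(R_m) = 68.9886 / 52.7429 = 1.3080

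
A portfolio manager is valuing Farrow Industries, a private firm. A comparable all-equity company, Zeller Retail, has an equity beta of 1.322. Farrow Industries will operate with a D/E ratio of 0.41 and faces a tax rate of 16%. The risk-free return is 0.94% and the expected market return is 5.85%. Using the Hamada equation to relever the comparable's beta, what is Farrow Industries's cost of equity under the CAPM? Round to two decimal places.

β_L = β_U × [1 + (1 − t)(D/E)] = 1.322 × [1 + (1 − 0.16) × 0.41]
    = 1.322 × [1 + 0.84 × 0.41] = 1.322 × 1.3444 = 1.7773
MRP = 5.85% − 0.94% = 4.91%
E(R) = R_f + β_L × MRP = 0.94% + 1.7773 × 4.91% = 9.67%

9.67%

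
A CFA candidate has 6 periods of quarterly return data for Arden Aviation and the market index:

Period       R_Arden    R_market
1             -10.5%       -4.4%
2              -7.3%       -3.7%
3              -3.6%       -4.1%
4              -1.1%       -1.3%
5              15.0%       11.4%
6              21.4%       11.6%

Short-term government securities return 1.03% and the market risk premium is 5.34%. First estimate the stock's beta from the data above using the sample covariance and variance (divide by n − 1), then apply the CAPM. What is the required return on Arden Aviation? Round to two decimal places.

Mean R_i = (-10.5 − 7.3 − 3.6 − 1.1 + 15.0 + 21.4) / 6 = 2.3167%
Mean R_m = (-4.4 − 3.7 − 4.1 − 1.3 + 11.4 + 11.6) / 6 = 1.5833%
Σ(R_i − R̄_i)(R_m − R̄_m) = 486.6317  ⇒  Cov = 486.6317 / 5 = 97.3263
Σ(R_m − R̄_m)² = 301.0283  ⇒  Var(R_m) = 301.0283 / 5 = 60.2057
β = Cov / Var(R_m) = 97.3263 / 60.2057 = 1.6166
E(R) = R_f + β × MRP = 1.03% + 1.6166 × 5.34% = 9.66%

9.66%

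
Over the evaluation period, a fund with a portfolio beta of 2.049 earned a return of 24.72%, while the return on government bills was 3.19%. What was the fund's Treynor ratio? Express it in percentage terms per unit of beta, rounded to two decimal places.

Treynor = (R_P − R_f) / β_P = (24.72% − 3.19%) / 2.0490 = 21.53% / 2.0490 = 10.51%

10.51%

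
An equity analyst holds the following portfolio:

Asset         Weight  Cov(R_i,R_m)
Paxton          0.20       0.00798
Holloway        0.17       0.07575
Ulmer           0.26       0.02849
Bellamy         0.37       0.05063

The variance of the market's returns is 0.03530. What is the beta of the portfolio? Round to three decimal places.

β_Paxton = 0.00798 / 0.03530 = 0.2261
β_Holloway = 0.07575 / 0.03530 = 2.1459
β_Ulmer = 0.02849 / 0.03530 = 0.8071
β_Bellamy = 0.05063 / 0.03530 = 1.4343
β_P = Σ w_i β_i = 0.20×0.2261 + 0.17×2.1459 + 0.26×0.8071 + 0.37×1.4343 = 1.1506

1.151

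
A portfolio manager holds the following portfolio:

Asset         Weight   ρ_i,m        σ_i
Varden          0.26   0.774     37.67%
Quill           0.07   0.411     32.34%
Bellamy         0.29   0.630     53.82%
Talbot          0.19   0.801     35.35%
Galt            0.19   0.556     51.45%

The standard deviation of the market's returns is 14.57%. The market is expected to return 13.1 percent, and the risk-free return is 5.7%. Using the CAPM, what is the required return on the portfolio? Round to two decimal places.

20.51%

β_Varden = 0.774 × 37.67% / 14.57% = 2.0011
β_Quill = 0.411 × 32.34% / 14.57% = 0.9123
β_Bellamy = 0.630 × 53.82% / 14.57% = 2.3272
β_Talbot = 0.801 × 35.35% / 14.57% = 1.9434
β_Galt = 0.556 × 51.45% / 14.57% = 1.9634
β_P = Σ w_i β_i = 0.26×2.0011 + 0.07×0.9123 + 0.29×2.3272 + 0.19×1.9434 + 0.19×1.9634 = 2.0013
MRP = 13.1% − 5.7% = 7.40%
E(R_P) = R_f + β_P × MRP = 5.7% + 2.0013 × 7.4% = 20.51%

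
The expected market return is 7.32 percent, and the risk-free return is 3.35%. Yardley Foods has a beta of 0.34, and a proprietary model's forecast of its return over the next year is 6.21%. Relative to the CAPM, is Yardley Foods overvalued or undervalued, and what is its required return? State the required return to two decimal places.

Undervalued; required return 4.70%

MRP = 7.32% − 3.35% = 3.97%
Required return = R_f + β·MRP = 3.35% + 0.34 × 3.97% = 4.70%
Forecast 6.21% > required 4.70% → the stock plots above the SML → undervalued.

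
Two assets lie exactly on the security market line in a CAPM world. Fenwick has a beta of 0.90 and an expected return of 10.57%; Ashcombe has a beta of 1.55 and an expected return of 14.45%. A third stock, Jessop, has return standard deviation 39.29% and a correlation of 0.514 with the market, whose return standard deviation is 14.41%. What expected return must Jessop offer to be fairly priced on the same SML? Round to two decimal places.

13.56%

MRP = (14.45% − 10.57%) / (1.55 − 0.90) = 5.9692%
R_f = 10.57% − 0.90 × 5.9692% = 5.1977%
β_Jessop = ρ·σ_i/σ_m = 0.514 × 39.29 / 14.41 = 1.4015
E(R_Jessop) = R_f + β × MRP = 5.1977% + 1.4015 × 5.9692% = 13.56%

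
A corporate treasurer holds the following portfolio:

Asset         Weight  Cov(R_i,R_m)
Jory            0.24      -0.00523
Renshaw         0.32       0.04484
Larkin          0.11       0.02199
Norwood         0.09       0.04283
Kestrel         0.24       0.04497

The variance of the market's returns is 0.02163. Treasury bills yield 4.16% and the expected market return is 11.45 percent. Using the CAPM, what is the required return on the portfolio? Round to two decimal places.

14.32%

β_Jory = -0.00523 / 0.02163 = -0.2418
β_Renshaw = 0.04484 / 0.02163 = 2.0730
β_Larkin = 0.02199 / 0.02163 = 1.0166
β_Norwood = 0.04283 / 0.02163 = 1.9801
β_Kestrel = 0.04497 / 0.02163 = 2.0791
β_P = Σ w_i β_i = 0.24×-0.2418 + 0.32×2.0730 + 0.11×1.0166 + 0.09×1.9801 + 0.24×2.0791 = 1.3943
MRP = 11.45% − 4.16% = 7.29%
E(R_P) = R_f + β_P × MRP = 4.16% + 1.3943 × 7.29% = 14.32%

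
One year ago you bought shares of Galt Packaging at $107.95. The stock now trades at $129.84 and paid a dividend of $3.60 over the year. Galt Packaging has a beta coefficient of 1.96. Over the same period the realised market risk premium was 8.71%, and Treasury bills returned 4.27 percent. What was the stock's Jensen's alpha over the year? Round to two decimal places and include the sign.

Realised HPR = (P1 + D1 − P0) / P0 = (129.84 + 3.60 − 107.95) / 107.95 = 25.49 / 107.95 = 23.6128%
CAPM required = R_f + β·MRP = 4.27% + 1.96 × 8.71% = 21.3416%
α = realised − required = 23.6128% − 21.3416% = +2.27%

+2.27%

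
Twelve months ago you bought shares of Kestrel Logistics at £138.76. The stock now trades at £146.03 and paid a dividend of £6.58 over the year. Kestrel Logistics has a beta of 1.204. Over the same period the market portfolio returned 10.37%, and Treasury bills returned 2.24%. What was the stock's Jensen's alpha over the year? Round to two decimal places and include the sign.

Realised HPR = (P1 + D1 − P0) / P0 = (146.03 + 6.58 − 138.76) / 138.76 = 13.85 / 138.76 = 9.9813%
MRP = 10.37% − 2.24% = 8.13%
CAPM required = R_f + β·MRP = 2.24% + 1.204 × 8.13% = 12.02852%
α = realised − required = 9.9813% − 12.02852% = -2.05%

-2.05%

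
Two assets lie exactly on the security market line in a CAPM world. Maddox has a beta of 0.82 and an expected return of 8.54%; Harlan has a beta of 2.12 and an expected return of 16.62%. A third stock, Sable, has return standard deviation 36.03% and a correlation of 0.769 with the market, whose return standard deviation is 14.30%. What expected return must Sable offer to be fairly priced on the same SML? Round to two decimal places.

15.49%

MRP = (16.62% − 8.54%) / (2.12 − 0.82) = 6.2154%
R_f = 8.54% − 0.82 × 6.2154% = 3.4434%
β_Sable = ρ·σ_i/σ_m = 0.769 × 36.03 / 14.30 = 1.9376
E(R_Sable) = R_f + β × MRP = 3.4434% + 1.9376 × 6.2154% = 15.49%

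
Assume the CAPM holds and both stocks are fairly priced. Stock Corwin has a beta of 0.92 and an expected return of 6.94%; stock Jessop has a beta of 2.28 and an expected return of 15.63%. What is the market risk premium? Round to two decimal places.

6.39%

Both satisfy E(R) = R_f + β·MRP, so the slope of the SML is
MRP = (15.63% − 6.94%) / (2.28 − 0.92) = 8.69% / 1.36 = 6.3897%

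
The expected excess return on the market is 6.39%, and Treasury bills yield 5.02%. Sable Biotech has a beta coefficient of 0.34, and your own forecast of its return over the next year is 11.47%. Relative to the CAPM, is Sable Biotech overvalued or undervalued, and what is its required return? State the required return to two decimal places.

Undervalued; required return 7.19%

Required return = R_f + β·MRP = 5.02% + 0.34 × 6.39% = 7.19%
Forecast 11.47% > required 7.19% → the stock plots above the SML → undervalued.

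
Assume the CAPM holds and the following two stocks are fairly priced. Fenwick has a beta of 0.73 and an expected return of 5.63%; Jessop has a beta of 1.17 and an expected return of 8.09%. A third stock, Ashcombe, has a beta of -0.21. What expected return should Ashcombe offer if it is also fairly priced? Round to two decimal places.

MRP (SML slope) = (8.09% − 5.63%) / (1.17 − 0.73) = 2.46% / 0.44 = 5.5909%
R_f (intercept) = 5.63% − 0.73 × 5.5909% = 1.5486%
E(R_Ashcombe) = R_f + β × MRP = 1.5486% + -0.21 × 5.5909% = 0.37%

0.37%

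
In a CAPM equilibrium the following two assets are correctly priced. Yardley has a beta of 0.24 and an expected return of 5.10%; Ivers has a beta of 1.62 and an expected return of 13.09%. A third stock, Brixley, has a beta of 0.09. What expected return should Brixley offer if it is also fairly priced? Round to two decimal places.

MRP (SML slope) = (13.09% − 5.10%) / (1.62 − 0.24) = 7.99% / 1.38 = 5.7899%
R_f (intercept) = 5.10% − 0.24 × 5.7899% = 3.7104%
E(R_Brixley) = R_f + β × MRP = 3.7104% + 0.09 × 5.7899% = 4.23%

4.23%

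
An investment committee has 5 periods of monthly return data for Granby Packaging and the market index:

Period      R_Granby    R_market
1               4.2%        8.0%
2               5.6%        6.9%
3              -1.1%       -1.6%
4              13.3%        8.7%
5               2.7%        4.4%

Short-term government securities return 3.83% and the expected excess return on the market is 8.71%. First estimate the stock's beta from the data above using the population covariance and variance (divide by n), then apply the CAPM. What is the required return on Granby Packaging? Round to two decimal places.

12.71%

Mean R_i = (4.2 + 5.6 − 1.1 + 13.3 + 2.7) / 5 = 4.9400%
Mean R_m = (8.0 + 6.9 − 1.6 + 8.7 + 4.4) / 5 = 5.2800%
Σ(R_i − R̄_i)(R_m − R̄_m) = 71.1740  ⇒  Cov = 71.1740 / 5 = 14.2348
Σ(R_m − R̄_m)² = 69.8280  ⇒  Var(R_m) = 69.8280 / 5 = 13.9656
β = Cov / Var(R_m) = 14.2348 / 13.9656 = 1.0193
E(R) = R_f + β × MRP = 3.83% + 1.0193 × 8.71% = 12.71%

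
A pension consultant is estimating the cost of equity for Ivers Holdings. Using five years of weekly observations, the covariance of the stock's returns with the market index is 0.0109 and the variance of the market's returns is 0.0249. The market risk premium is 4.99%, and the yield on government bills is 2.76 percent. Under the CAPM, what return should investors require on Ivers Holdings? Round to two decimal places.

β = Cov(R_i, R_m) / Var(R_m) = 0.0109 / 0.0249 = 0.4378
E(R) = R_f + β × MRP = 2.76% + 0.4378 × 4.99% = 4.94%

4.94%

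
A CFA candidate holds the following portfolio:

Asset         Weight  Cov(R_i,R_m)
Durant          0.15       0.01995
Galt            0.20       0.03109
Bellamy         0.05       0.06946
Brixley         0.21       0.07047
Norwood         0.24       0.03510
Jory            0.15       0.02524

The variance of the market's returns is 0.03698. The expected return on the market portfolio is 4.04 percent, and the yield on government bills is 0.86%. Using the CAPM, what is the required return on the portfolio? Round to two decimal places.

β_Durant = 0.01995 / 0.03698 = 0.5395
β_Galt = 0.03109 / 0.03698 = 0.8407
β_Bellamy = 0.06946 / 0.03698 = 1.8783
β_Brixley = 0.07047 / 0.03698 = 1.9056
β_Norwood = 0.03510 / 0.03698 = 0.9492
β_Jory = 0.02524 / 0.03698 = 0.6825
β_P = Σ w_i β_i = 0.15×0.5395 + 0.20×0.8407 + 0.05×1.8783 + 0.21×1.9056 + 0.24×0.9492 + 0.15×0.6825 = 1.0733
MRP = 4.04% − 0.86% = 3.18%
E(R_P) = R_f + β_P × MRP = 0.86% + 1.0733 × 3.18% = 4.27%

4.27%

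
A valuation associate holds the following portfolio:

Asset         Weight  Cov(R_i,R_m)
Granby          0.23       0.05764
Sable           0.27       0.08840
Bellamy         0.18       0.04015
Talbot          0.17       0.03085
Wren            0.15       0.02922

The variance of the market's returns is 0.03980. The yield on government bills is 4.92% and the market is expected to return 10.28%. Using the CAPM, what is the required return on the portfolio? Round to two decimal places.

β_Granby = 0.05764 / 0.03980 = 1.4482
β_Sable = 0.08840 / 0.03980 = 2.2211
β_Bellamy = 0.04015 / 0.03980 = 1.0088
β_Talbot = 0.03085 / 0.03980 = 0.7751
β_Wren = 0.02922 / 0.03980 = 0.7342
β_P = Σ w_i β_i = 0.23×1.4482 + 0.27×2.2211 + 0.18×1.0088 + 0.17×0.7751 + 0.15×0.7342 = 1.3563
MRP = 10.28% − 4.92% = 5.36%
E(R_P) = R_f + β_P × MRP = 4.92% + 1.3563 × 5.36% = 12.19%

12.19%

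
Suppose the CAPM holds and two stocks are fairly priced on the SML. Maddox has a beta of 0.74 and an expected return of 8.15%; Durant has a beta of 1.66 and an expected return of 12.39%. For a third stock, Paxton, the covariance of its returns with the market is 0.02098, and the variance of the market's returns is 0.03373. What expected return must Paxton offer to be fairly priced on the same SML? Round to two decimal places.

7.61%

MRP = (12.39% − 8.15%) / (1.66 − 0.74) = 4.6087%
R_f = 8.15% − 0.74 × 4.6087% = 4.7396%
β_Paxton = Cov / Var(R_m) = 0.02098 / 0.03373 = 0.6220
E(R_Paxton) = R_f + β × MRP = 4.7396% + 0.6220 × 4.6087% = 7.61%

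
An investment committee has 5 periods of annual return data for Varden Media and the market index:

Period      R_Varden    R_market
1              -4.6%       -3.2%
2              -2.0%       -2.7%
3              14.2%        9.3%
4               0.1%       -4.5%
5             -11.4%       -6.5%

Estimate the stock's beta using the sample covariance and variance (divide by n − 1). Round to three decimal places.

Mean R_i = (-4.6 − 2.0 + 14.2 + 0.1 − 11.4) / 5 = -0.7400%
Mean R_m = (-3.2 − 2.7 + 9.3 − 4.5 − 6.5) / 5 = -1.5200%
Σ(R_i − R̄_i)(R_m − R̄_m) = 220.2060  ⇒  Cov = 220.2060 / 4 = 55.0515
Σ(R_m − R̄_m)² = 154.9680  ⇒  Var(R_m) = 154.9680 / 4 = 38.7420
β = Cov / Var(R_m) = 55.0515 / 38.7420 = 1.4210

1.421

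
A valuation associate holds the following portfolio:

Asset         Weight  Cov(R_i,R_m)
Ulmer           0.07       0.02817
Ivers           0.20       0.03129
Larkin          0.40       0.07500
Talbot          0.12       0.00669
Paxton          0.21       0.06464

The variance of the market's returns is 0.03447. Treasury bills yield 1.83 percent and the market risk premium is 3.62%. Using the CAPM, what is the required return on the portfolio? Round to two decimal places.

7.35%

β_Ulmer = 0.02817 / 0.03447 = 0.8172
β_Ivers = 0.03129 / 0.03447 = 0.9077
β_Larkin = 0.07500 / 0.03447 = 2.1758
β_Talbot = 0.00669 / 0.03447 = 0.1941
β_Paxton = 0.06464 / 0.03447 = 1.8753
β_P = Σ w_i β_i = 0.07×0.8172 + 0.20×0.9077 + 0.40×2.1758 + 0.12×0.1941 + 0.21×1.8753 = 1.5262
E(R_P) = R_f + β_P × MRP = 1.83% + 1.5262 × 3.62% = 7.35%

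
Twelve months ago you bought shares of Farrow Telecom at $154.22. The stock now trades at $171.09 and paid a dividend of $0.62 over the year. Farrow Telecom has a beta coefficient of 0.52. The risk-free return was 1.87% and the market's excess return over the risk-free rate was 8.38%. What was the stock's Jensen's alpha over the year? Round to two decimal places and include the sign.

Realised HPR = (P1 + D1 − P0) / P0 = (171.09 + 0.62 − 154.22) / 154.22 = 17.49 / 154.22 = 11.3409%
CAPM required = R_f + β·MRP = 1.87% + 0.52 × 8.38% = 6.2276%
α = realised − required = 11.3409% − 6.2276% = +5.11%

+5.11%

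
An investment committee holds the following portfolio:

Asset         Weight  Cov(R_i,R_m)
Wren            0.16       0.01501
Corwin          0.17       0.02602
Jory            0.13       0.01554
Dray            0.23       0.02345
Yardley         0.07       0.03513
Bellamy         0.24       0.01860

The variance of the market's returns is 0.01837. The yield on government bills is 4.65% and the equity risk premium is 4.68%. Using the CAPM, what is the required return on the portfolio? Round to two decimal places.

10.04%

β_Wren = 0.01501 / 0.01837 = 0.8171
β_Corwin = 0.02602 / 0.01837 = 1.4164
β_Jory = 0.01554 / 0.01837 = 0.8459
β_Dray = 0.02345 / 0.01837 = 1.2765
β_Yardley = 0.03513 / 0.01837 = 1.9124
β_Bellamy = 0.01860 / 0.01837 = 1.0125
β_P = Σ w_i β_i = 0.16×0.8171 + 0.17×1.4164 + 0.13×0.8459 + 0.23×1.2765 + 0.07×1.9124 + 0.24×1.0125 = 1.1520
E(R_P) = R_f + β_P × MRP = 4.65% + 1.1520 × 4.68% = 10.04%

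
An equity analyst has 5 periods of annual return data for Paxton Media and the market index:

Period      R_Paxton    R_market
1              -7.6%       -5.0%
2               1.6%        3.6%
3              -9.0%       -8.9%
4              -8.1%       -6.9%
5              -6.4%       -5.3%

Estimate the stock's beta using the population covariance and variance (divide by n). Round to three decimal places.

0.883

Mean R_i = (-7.6 + 1.6 − 9.0 − 8.1 − 6.4) / 5 = -5.9000%
Mean R_m = (-5.0 + 3.6 − 8.9 − 6.9 − 5.3) / 5 = -4.5000%
Σ(R_i − R̄_i)(R_m − R̄_m) = 80.9200  ⇒  Cov = 80.9200 / 5 = 16.1840
Σ(R_m − R̄_m)² = 91.6200  ⇒  Var(R_m) = 91.6200 / 5 = 18.3240
β = Cov / Var(R_m) = 16.1840 / 18.3240 = 0.8832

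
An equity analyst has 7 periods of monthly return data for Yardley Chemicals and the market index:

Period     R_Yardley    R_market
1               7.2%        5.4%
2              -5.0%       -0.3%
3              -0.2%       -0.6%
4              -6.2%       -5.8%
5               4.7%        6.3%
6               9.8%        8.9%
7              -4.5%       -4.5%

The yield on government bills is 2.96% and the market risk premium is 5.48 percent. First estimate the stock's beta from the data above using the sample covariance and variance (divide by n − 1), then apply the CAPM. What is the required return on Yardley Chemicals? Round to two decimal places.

Mean R_i = (7.2 − 5.0 − 0.2 − 6.2 + 4.7 + 9.8 − 4.5) / 7 = 0.8286%
Mean R_m = (5.4 − 0.3 − 0.6 − 5.8 + 6.3 + 8.9 − 4.5) / 7 = 1.3429%
Σ(R_i − R̄_i)(R_m − R̄_m) = 205.7514  ⇒  Cov = 205.7514 / 6 = 34.2919
Σ(R_m − R̄_m)² = 189.7771  ⇒  Var(R_m) = 189.7771 / 6 = 31.6295
β = Cov / Var(R_m) = 34.2919 / 31.6295 = 1.0842
E(R) = R_f + β × MRP = 2.96% + 1.0842 × 5.48% = 8.90%

8.90%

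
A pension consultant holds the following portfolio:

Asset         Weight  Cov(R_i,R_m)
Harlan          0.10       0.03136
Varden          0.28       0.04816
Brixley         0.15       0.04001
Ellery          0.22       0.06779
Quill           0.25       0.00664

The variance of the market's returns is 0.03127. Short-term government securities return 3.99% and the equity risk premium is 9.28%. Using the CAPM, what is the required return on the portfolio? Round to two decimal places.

β_Harlan = 0.03136 / 0.03127 = 1.0029
β_Varden = 0.04816 / 0.03127 = 1.5401
β_Brixley = 0.04001 / 0.03127 = 1.2795
β_Ellery = 0.06779 / 0.03127 = 2.1679
β_Quill = 0.00664 / 0.03127 = 0.2123
β_P = Σ w_i β_i = 0.10×1.0029 + 0.28×1.5401 + 0.15×1.2795 + 0.22×2.1679 + 0.25×0.2123 = 1.2535
E(R_P) = R_f + β_P × MRP = 3.99% + 1.2535 × 9.28% = 15.62%

15.62%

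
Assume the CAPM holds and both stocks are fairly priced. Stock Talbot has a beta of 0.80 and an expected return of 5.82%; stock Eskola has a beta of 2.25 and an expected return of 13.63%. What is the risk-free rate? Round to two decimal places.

Both satisfy E(R) = R_f + β·MRP, so the slope of the SML is
MRP = (13.63% − 5.82%) / (2.25 − 0.80) = 7.81% / 1.45 = 5.3862%
R_f = E(R_Talbot) − β_Talbot·MRP = 5.82% − 0.80 × 5.3862% = 1.5110%

1.51%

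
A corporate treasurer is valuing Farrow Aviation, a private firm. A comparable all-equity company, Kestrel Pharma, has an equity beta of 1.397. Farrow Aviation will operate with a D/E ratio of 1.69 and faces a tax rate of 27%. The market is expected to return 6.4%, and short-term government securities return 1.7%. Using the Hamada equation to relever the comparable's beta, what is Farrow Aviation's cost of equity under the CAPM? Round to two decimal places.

β_L = β_U × [1 + (1 − t)(D/E)] = 1.397 × [1 + (1 − 0.27) × 1.69]
    = 1.397 × [1 + 0.73 × 1.69] = 1.397 × 2.2337 = 3.1205
MRP = 6.4% − 1.7% = 4.70%
E(R) = R_f + β_L × MRP = 1.7% + 3.1205 × 4.7% = 16.37%

16.37%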